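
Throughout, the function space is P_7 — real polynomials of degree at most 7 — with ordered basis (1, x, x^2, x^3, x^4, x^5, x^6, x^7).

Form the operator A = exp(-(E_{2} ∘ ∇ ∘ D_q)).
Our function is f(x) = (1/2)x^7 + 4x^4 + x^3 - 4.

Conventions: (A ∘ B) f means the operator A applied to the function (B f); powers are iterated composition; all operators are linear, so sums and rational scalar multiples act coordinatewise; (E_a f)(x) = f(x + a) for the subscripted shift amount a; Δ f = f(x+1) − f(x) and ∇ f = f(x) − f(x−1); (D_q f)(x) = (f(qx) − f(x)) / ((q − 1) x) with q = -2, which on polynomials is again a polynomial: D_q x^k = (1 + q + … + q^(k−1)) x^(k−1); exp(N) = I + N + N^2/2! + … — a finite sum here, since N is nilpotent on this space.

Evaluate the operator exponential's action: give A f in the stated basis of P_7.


the image equals g(x) = (1/2)x^7 - 129x^5 - (1927/2)x^4 - 171x^3 + (2949/4)x^2 - (9495/4)x - 12143/4

order-1 term: -129x^5 - (1935/2)x^4 - 3010x^3 - (9555/2)x^2 - 3825x - 2447/2
order-2 term: 2838x^3 + (22059/4)x^2 + (28509/4)x + 9735/2
order-3 term: -5676x - 26703/4
the series for exp(-(E_{2} ∘ ∇ ∘ D_q)) f terminates at order 3
exp(-(E_{2} ∘ ∇ ∘ D_q)) f = (1/2)x^7 - 129x^5 - (1927/2)x^4 - 171x^3 + (2949/4)x^2 - (9495/4)x - 12143/4


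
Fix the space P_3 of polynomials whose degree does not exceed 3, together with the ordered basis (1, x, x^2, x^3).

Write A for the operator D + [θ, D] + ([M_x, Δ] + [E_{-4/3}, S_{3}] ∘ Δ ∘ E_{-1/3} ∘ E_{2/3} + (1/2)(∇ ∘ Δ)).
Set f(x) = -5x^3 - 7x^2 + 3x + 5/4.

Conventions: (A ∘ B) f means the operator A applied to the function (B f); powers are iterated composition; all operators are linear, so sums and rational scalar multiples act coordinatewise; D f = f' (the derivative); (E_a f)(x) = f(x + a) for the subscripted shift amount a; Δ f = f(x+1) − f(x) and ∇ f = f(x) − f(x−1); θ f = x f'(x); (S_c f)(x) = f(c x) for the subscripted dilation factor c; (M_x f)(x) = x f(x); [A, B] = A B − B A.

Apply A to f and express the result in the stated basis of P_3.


g(x) = 5x^3 + 22x^2 + 251x - 1303/12

D f = -15x^2 - 14x + 3
D f = -15x^2 - 14x + 3
θ D f = -30x^2 - 14x
θ f = -15x^3 - 14x^2 + 3x
D θ f = -45x^2 - 28x + 3
[θ, D] f = 15x^2 + 14x - 3
Δ f = -15x^2 - 29x - 9
M_x Δ f = -15x^3 - 29x^2 - 9x
M_x f = -5x^4 - 7x^3 + 3x^2 + (5/4)x
Δ M_x f = -20x^3 - 51x^2 - 35x - 31/4
[M_x, Δ] f = 5x^3 + 22x^2 + 26x + 31/4
E_{2/3} f = -5x^3 - 17x^2 - 13x - 145/108
E_{-1/3} E_{2/3} f = -5x^3 - 12x^2 - (10/3)x + 139/108
Δ E_{-1/3} E_{2/3} f = -15x^2 - 39x - 61/3
S_{3} (Δ ∘ E_{-1/3} ∘ E_{2/3}) f = -135x^2 - 117x - 61/3
E_{-4/3} S_{3} (Δ ∘ E_{-1/3} ∘ E_{2/3}) f = -135x^2 + 243x - 313/3
E_{-4/3} (Δ ∘ E_{-1/3} ∘ E_{2/3}) f = -15x^2 + x + 5
S_{3} E_{-4/3} (Δ ∘ E_{-1/3} ∘ E_{2/3}) f = -135x^2 + 3x + 5
[E_{-4/3}, S_{3}] (Δ ∘ E_{-1/3} ∘ E_{2/3}) f = 240x - 328/3
Δ f = -15x^2 - 29x - 9
∇ Δ f = -30x - 14
((1/2)(∇ ∘ Δ)) f = -15x - 7
([M_x, Δ] + [E_{-4/3}, S_{3}] ∘ Δ ∘ E_{-1/3} ∘ E_{2/3} + (1/2)(∇ ∘ Δ)) f = 5x^3 + 22x^2 + 251x - 1303/12
(D + [θ, D] + ([M_x, Δ] + [E_{-4/3}, S_{3}] ∘ Δ ∘ E_{-1/3} ∘ E_{2/3} + (1/2)(∇ ∘ Δ))) f = 5x^3 + 22x^2 + 251x - 1303/12


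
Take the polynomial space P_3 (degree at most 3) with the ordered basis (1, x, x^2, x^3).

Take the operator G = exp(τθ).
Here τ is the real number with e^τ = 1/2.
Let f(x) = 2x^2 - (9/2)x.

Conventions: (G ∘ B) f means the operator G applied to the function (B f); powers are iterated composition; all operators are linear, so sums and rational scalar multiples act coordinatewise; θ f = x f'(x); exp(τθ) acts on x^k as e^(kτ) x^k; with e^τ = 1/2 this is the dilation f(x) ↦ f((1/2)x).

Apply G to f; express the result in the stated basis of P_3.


exp(τθ) x^k = e^(kτ) x^k; with e^τ = 1/2 this sends x^k to (1/2)^k x^k
x ↦ 1/2 x
x^2 ↦ 1/4 x^2
applying this coordinatewise to f: exp(τθ) f = (1/2)x^2 - (9/4)x

the result is g(x) = (1/2)x^2 - (9/4)x


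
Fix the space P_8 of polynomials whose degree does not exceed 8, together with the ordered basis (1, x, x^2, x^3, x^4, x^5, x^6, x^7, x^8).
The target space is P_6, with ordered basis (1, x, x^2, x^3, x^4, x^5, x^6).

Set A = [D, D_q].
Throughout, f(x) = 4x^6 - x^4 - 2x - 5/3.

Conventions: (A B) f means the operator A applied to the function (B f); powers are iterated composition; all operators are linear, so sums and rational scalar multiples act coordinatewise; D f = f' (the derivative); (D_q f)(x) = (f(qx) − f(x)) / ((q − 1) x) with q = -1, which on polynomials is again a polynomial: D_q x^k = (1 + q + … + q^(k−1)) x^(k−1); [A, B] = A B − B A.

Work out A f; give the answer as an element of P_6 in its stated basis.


D_q f = -2
D D_q f = 0
D f = 24x^5 - 4x^3 - 2
D_q D f = 24x^4 - 4x^2
[D, D_q] f = -24x^4 + 4x^2

the result is g(x) = -24x^4 + 4x^2


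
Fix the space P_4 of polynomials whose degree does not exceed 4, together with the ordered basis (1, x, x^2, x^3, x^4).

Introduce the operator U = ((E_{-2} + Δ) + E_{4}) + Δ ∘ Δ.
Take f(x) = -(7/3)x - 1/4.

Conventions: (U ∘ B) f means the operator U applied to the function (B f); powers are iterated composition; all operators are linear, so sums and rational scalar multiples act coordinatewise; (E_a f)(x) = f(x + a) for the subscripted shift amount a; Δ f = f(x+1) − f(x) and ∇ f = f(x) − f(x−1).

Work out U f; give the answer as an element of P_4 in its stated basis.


E_{-2} f = -(7/3)x + 53/12
Δ f = -7/3
(E_{-2} + Δ) f = -(7/3)x + 25/12
E_{4} f = -(7/3)x - 115/12
((E_{-2} + Δ) + E_{4}) f = -(14/3)x - 15/2
Δ f = -7/3
Δ Δ f = 0
(((E_{-2} + Δ) + E_{4}) + Δ ∘ Δ) f = -(14/3)x - 15/2

the result is g(x) = -(14/3)x - 15/2


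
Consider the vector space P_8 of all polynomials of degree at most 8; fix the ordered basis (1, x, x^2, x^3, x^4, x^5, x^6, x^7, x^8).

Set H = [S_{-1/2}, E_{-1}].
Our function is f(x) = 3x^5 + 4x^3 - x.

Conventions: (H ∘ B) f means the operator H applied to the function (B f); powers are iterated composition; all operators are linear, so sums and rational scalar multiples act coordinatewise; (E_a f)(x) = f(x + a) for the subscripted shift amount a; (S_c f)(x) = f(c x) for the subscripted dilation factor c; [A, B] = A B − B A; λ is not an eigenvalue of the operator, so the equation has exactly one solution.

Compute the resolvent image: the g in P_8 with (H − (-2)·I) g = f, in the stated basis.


write g with unknown coordinates in the stated basis and equate coefficients in (H − (-2)·I) g = f
solving from the highest basis element down gives g = (3/2)x^5 + (45/128)x^4 + (2633/1024)x^3 + (55017/16384)x^2 - (13751/65536)x + 167349/262144
check: H g = -(45/64)x^4 - (585/512)x^3 - (55017/8192)x^2 - (19017/32768)x - 167349/131072
so H g − (-2)·g = 3x^5 + 4x^3 - x = f ✓

the result is g(x) = (3/2)x^5 + (45/128)x^4 + (2633/1024)x^3 + (55017/16384)x^2 - (13751/65536)x + 167349/262144


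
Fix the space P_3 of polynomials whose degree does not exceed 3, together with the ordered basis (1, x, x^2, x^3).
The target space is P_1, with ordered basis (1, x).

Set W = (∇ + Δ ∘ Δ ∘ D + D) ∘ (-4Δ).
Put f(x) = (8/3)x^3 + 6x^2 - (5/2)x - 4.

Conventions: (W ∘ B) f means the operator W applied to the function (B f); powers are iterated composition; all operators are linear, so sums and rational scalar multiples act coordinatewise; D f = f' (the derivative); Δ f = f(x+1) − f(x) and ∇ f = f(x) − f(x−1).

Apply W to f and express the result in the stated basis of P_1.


the image equals g(x) = -128x - 128

Δ f = 8x^2 + 20x + 37/6
(-4Δ) f = -32x^2 - 80x - 74/3
∇ (-4Δ) f = -64x - 48
D (-4Δ) f = -64x - 80
Δ D (-4Δ) f = -64
Δ Δ D (-4Δ) f = 0
D (-4Δ) f = -64x - 80
(∇ + Δ ∘ Δ ∘ D + D) (-4Δ) f = -128x - 128


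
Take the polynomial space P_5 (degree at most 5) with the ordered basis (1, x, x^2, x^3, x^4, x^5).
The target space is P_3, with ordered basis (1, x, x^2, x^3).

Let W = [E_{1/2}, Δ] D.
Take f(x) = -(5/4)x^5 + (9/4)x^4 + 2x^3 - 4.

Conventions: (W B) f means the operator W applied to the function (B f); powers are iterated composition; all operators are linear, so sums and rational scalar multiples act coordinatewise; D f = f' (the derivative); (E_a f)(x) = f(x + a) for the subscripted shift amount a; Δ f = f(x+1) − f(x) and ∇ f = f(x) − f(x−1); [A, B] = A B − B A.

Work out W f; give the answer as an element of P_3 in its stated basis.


D f = -(25/4)x^4 + 9x^3 + 6x^2
Δ D f = -25x^3 - (21/2)x^2 + 14x + 35/4
E_{1/2} Δ D f = -25x^3 - 48x^2 - (61/4)x + 10
E_{1/2} D f = -(25/4)x^4 - (7/2)x^3 + (81/8)x^2 + (77/8)x + 143/64
Δ E_{1/2} D f = -25x^3 - 48x^2 - (61/4)x + 10
[E_{1/2}, Δ] D f = 0

the result is g(x) = 0


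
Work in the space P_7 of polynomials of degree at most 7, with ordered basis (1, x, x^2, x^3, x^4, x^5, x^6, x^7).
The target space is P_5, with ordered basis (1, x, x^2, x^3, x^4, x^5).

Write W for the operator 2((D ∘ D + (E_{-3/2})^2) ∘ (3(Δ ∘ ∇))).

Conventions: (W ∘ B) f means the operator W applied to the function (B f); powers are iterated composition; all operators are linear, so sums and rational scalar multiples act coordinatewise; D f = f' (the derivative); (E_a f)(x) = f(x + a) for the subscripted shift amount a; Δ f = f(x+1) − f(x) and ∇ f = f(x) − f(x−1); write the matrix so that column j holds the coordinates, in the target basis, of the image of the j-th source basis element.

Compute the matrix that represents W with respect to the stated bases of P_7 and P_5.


the matrix is [[0, 0, 12, -108, 804, -3420, 16572, -72828]; [0, 0, 0, 36, -432, 4020, -20520, 116004]; [0, 0, 0, 0, 72, -1080, 12060, -71820]; [0, 0, 0, 0, 0, 120, -2160, 28140]; [0, 0, 0, 0, 0, 0, 180, -3780]; [0, 0, 0, 0, 0, 0, 0, 252]] (rows listed top to bottom)

image of 1: 0
image of x: 0
image of x^2: 12
image of x^3: 36x - 108
image of x^4: 72x^2 - 432x + 804
image of x^5: 120x^3 - 1080x^2 + 4020x - 3420
image of x^6: 180x^4 - 2160x^3 + 12060x^2 - 20520x + 16572
image of x^7: 252x^5 - 3780x^4 + 28140x^3 - 71820x^2 + 116004x - 72828
each image's coordinates form column j of the matrix


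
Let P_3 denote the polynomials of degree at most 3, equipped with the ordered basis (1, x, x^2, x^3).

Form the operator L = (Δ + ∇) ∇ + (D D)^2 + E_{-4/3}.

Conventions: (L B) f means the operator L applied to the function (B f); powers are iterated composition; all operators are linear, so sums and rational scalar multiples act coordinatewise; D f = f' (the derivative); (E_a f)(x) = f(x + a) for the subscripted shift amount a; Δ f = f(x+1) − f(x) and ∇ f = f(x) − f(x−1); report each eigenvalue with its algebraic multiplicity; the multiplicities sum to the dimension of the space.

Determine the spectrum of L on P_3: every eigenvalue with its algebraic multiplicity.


image of 1: 1
image of x: x - 4/3
image of x^2: x^2 - (8/3)x + 52/9
image of x^3: x^3 - 4x^2 + (52/3)x - 226/27
the matrix is upper triangular; its diagonal is (1, 1, 1, 1)
for a triangular matrix the eigenvalues are the diagonal entries, with algebraic multiplicity their repetition count

λ = 1 (multiplicity 4)


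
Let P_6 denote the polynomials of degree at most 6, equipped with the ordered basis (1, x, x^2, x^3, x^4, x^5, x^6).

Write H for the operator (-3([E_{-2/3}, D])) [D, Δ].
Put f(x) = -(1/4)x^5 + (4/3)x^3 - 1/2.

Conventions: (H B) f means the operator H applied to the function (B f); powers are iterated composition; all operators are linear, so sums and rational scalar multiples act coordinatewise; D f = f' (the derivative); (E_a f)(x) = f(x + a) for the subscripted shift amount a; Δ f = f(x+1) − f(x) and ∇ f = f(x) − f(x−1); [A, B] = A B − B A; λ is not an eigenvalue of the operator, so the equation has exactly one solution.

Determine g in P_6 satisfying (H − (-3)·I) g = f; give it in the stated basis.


g(x) = -(1/12)x^5 + (4/9)x^3 - 1/6

write g with unknown coordinates in the stated basis and equate coefficients in (H − (-3)·I) g = f
solving from the highest basis element down gives g = -(1/12)x^5 + (4/9)x^3 - 1/6
check: H g = 0
so H g − (-3)·g = -(1/4)x^5 + (4/3)x^3 - 1/2 = f ✓


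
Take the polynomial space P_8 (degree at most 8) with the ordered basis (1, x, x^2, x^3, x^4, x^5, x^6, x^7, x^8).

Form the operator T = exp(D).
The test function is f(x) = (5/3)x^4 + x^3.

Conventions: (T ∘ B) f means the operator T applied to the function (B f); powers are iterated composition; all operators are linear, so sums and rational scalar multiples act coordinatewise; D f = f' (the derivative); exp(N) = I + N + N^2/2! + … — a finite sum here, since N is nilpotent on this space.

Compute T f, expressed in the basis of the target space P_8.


order-1 term: (20/3)x^3 + 3x^2
order-2 term: 10x^2 + 3x
order-3 term: (20/3)x + 1
order-4 term: 5/3
the series for exp(D) f terminates at order 4
exp(D) f = (5/3)x^4 + (23/3)x^3 + 13x^2 + (29/3)x + 8/3

the image equals g(x) = (5/3)x^4 + (23/3)x^3 + 13x^2 + (29/3)x + 8/3


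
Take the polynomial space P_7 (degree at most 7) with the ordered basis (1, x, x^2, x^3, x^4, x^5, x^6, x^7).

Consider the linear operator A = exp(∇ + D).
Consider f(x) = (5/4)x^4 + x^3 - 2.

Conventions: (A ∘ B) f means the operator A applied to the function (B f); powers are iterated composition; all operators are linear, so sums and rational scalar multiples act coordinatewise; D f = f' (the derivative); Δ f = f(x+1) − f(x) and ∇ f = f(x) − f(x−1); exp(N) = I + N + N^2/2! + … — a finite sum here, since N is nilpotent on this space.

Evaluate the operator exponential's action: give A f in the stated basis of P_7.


the result is g(x) = (5/4)x^4 + 11x^3 + (57/2)x^2 + 24x + 7/2

order-1 term: 10x^3 - (3/2)x^2 + 2x - 1/4
order-2 term: 30x^2 - 18x + 31/4
order-3 term: 40x - 22
order-4 term: 20
the series for exp(∇ + D) f terminates at order 4
exp(∇ + D) f = (5/4)x^4 + 11x^3 + (57/2)x^2 + 24x + 7/2


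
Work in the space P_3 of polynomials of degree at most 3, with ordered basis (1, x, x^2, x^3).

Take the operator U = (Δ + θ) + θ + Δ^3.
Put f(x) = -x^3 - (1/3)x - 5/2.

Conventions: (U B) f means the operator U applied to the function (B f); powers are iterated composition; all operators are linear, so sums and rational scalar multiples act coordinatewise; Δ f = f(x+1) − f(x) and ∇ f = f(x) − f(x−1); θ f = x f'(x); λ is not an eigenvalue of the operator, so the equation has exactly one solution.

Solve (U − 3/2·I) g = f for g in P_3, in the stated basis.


write g with unknown coordinates in the stated basis and equate coefficients in (U − 3/2·I) g = f
solving from the highest basis element down gives g = -(2/9)x^3 + (4/15)x^2 - (2/5)x + 73/135
check: U g = -(4/3)x^3 + (2/5)x^2 - (14/15)x - 76/45
so U g − 3/2·g = -x^3 - (1/3)x - 5/2 = f ✓

g(x) = -(2/9)x^3 + (4/15)x^2 - (2/5)x + 73/135


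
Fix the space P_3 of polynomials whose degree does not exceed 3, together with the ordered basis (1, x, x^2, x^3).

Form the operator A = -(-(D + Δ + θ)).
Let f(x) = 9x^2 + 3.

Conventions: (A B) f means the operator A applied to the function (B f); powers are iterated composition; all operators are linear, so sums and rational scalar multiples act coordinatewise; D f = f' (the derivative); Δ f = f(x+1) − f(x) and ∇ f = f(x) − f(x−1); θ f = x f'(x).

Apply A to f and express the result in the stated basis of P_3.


g(x) = 18x^2 + 36x + 9

D f = 18x
Δ f = 18x + 9
θ f = 18x^2
(D + Δ + θ) f = 18x^2 + 36x + 9
(-(D + Δ + θ)) f = -18x^2 - 36x - 9
(-(-(D + Δ + θ))) f = 18x^2 + 36x + 9


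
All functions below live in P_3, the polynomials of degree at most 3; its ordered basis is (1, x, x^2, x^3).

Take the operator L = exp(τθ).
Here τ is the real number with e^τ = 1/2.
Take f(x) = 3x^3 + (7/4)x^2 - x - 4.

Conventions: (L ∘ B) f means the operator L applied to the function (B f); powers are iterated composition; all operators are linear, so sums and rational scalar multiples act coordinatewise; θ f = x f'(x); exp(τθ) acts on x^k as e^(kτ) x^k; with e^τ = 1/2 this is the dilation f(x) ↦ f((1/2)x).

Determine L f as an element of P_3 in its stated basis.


exp(τθ) x^k = e^(kτ) x^k; with e^τ = 1/2 this sends x^k to (1/2)^k x^k
x ↦ 1/2 x
x^2 ↦ 1/4 x^2
x^3 ↦ 1/8 x^3
applying this coordinatewise to f: exp(τθ) f = (3/8)x^3 + (7/16)x^2 - (1/2)x - 4

the result is g(x) = (3/8)x^3 + (7/16)x^2 - (1/2)x - 4


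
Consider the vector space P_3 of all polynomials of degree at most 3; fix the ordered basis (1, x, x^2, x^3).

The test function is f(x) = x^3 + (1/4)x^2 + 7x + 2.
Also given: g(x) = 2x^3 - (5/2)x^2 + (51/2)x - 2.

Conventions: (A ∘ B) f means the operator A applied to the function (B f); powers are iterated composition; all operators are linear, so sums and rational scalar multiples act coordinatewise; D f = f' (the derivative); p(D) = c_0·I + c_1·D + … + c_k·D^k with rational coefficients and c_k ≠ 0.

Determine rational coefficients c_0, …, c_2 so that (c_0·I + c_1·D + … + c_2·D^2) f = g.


p(D) = 2·I − D + 2·D^2, i.e. c_0 = 2, c_1 = -1, c_2 = 2

D^0 f = x^3 + (1/4)x^2 + 7x + 2
D^1 f = 3x^2 + (1/2)x + 7
D^2 f = 6x + 1/2
matching coefficients of g against c_0 f + c_1 Df + … from the top degree down determines the c_i
solution: c_0 = 2, c_1 = -1, c_2 = 2


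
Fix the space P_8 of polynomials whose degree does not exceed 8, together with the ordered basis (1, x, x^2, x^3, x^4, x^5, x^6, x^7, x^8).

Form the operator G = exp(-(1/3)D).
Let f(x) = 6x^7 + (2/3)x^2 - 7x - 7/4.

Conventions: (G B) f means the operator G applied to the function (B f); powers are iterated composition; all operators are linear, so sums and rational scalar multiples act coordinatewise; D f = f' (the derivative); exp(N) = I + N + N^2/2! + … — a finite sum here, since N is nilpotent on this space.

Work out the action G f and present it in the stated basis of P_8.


order-1 term: -14x^6 - (4/9)x + 7/3
order-2 term: 14x^5 + 2/27
order-3 term: -(70/9)x^4
order-4 term: (70/27)x^3
order-5 term: -(14/27)x^2
order-6 term: (14/243)x
order-7 term: -2/729
the series for exp(-(1/3)D) f terminates at order 7
exp(-(1/3)D) f = 6x^7 - 14x^6 + 14x^5 - (70/9)x^4 + (70/27)x^3 + (4/27)x^2 - (1795/243)x + 1909/2916

the result is g(x) = 6x^7 - 14x^6 + 14x^5 - (70/9)x^4 + (70/27)x^3 + (4/27)x^2 - (1795/243)x + 1909/2916


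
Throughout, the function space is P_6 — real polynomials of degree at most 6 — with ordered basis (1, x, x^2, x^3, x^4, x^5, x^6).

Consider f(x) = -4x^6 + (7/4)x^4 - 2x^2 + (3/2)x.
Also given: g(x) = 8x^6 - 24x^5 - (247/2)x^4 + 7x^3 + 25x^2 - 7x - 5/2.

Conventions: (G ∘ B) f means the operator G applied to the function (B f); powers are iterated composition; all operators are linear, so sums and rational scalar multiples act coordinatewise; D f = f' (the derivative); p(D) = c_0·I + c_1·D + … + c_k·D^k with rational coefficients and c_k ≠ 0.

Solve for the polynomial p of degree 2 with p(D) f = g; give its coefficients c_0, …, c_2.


D^0 f = -4x^6 + (7/4)x^4 - 2x^2 + (3/2)x
D^1 f = -24x^5 + 7x^3 - 4x + 3/2
D^2 f = -120x^4 + 21x^2 - 4
matching coefficients of g against c_0 f + c_1 Df + … from the top degree down determines the c_i
solution: c_0 = -2, c_1 = 1, c_2 = 1

c_0 = -2, c_1 = 1, c_2 = 1


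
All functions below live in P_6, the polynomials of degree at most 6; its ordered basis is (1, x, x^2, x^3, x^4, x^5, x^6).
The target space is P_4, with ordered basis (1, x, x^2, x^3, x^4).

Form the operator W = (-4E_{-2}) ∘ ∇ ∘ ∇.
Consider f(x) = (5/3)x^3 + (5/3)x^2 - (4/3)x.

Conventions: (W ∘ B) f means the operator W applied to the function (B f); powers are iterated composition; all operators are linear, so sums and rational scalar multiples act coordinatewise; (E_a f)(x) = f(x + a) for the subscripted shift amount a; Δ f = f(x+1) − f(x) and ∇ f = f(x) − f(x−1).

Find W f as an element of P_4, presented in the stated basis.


the result is g(x) = -40x + 320/3

∇ f = 5x^2 - (5/3)x - 4/3
∇ ∇ f = 10x - 20/3
E_{-2} ∇ ∇ f = 10x - 80/3
(-4E_{-2}) ∇ ∇ f = -40x + 320/3


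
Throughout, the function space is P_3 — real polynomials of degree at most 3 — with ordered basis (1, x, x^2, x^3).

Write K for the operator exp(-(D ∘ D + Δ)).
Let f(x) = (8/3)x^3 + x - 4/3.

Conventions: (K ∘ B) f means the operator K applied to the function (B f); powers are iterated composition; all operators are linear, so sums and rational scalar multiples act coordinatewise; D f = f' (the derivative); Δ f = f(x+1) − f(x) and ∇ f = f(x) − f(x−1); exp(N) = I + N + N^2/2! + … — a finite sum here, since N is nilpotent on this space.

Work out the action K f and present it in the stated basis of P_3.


order-1 term: -8x^2 - 24x - 11/3
order-2 term: 8x + 24
order-3 term: -8/3
the series for exp(-(D ∘ D + Δ)) f terminates at order 3
exp(-(D ∘ D + Δ)) f = (8/3)x^3 - 8x^2 - 15x + 49/3

g(x) = (8/3)x^3 - 8x^2 - 15x + 49/3


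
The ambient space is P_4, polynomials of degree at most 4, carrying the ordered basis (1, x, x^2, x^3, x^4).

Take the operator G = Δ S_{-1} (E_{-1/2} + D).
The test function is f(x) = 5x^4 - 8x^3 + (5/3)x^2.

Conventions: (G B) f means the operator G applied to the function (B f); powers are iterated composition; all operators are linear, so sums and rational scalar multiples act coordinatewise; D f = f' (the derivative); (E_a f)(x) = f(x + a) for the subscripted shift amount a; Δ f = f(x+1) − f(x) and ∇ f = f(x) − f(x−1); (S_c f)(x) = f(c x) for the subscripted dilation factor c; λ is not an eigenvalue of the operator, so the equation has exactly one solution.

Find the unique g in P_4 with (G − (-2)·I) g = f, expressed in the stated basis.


write g with unknown coordinates in the stated basis and equate coefficients in (G − (-2)·I) g = f
solving from the highest basis element down gives g = (5/2)x^4 - 9x^3 - (38/3)x^2 + (137/12)x + 10/3
check: G g = 10x^3 + 27x^2 - (137/6)x - 20/3
so G g − (-2)·g = 5x^4 - 8x^3 + (5/3)x^2 = f ✓

g(x) = (5/2)x^4 - 9x^3 - (38/3)x^2 + (137/12)x + 10/3


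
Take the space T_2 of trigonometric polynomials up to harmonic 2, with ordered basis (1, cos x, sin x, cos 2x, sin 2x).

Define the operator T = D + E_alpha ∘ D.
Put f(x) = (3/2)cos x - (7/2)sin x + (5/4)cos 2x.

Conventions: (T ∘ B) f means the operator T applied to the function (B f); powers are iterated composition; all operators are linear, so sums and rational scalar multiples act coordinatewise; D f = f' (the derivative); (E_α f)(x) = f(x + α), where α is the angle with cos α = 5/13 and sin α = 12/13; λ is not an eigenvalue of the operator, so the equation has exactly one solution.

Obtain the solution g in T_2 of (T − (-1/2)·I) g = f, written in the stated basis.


write g with unknown coordinates in the stated basis and equate coefficients in (T − (-1/2)·I) g = f
solving from the highest basis element down gives g = (219/109)cos x + (185/109)sin x - (1555/1618)cos 2x + (500/809)sin 2x
check: T g = (54/109)cos x - (474/109)sin x + (1400/809)cos 2x - (250/809)sin 2x
so T g − (-1/2)·g = (3/2)cos x - (7/2)sin x + (5/4)cos 2x = f ✓

the image equals g(x) = (219/109)cos x + (185/109)sin x - (1555/1618)cos 2x + (500/809)sin 2x


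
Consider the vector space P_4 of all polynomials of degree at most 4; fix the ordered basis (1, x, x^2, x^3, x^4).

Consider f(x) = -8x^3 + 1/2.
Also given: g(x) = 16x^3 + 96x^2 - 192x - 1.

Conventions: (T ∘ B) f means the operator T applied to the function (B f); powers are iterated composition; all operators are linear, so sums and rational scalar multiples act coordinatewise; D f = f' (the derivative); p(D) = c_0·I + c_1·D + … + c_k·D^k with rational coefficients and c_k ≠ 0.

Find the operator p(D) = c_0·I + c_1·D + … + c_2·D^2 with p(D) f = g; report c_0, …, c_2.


p(D) = -2·I − 4·D + 4·D^2, i.e. c_0 = -2, c_1 = -4, c_2 = 4

D^0 f = -8x^3 + 1/2
D^1 f = -24x^2
D^2 f = -48x
matching coefficients of g against c_0 f + c_1 Df + … from the top degree down determines the c_i
solution: c_0 = -2, c_1 = -4, c_2 = 4


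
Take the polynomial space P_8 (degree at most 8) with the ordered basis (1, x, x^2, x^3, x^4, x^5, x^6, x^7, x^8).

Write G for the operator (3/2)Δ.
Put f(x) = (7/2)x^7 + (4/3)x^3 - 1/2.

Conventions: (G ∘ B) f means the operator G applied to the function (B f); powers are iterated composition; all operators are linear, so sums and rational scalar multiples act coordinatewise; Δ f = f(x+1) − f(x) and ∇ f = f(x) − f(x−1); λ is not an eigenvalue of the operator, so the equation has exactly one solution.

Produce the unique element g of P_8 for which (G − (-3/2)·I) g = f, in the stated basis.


write g with unknown coordinates in the stated basis and equate coefficients in (G − (-3/2)·I) g = f
solving from the highest basis element down gives g = (7/3)x^7 - (49/3)x^6 + 49x^5 - (245/3)x^4 + (743/9)x^3 - (155/3)x^2 + 19x - 32/9
check: G g = (49/2)x^6 - (147/2)x^5 + (245/2)x^4 - (245/2)x^3 + (155/2)x^2 - (57/2)x + 29/6
so G g − (-3/2)·g = (7/2)x^7 + (4/3)x^3 - 1/2 = f ✓

the result is g(x) = (7/3)x^7 - (49/3)x^6 + 49x^5 - (245/3)x^4 + (743/9)x^3 - (155/3)x^2 + 19x - 32/9


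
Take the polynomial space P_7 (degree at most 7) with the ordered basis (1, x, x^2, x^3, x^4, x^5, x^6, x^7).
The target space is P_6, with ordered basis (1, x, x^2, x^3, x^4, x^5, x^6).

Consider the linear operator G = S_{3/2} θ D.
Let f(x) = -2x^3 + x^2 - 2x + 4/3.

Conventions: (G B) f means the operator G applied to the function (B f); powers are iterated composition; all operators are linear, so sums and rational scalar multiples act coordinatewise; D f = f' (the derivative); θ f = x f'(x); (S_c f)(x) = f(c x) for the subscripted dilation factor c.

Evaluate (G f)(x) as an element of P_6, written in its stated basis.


g(x) = -27x^2 + 3x

D f = -6x^2 + 2x - 2
θ D f = -12x^2 + 2x
S_{3/2} θ D f = -27x^2 + 3x


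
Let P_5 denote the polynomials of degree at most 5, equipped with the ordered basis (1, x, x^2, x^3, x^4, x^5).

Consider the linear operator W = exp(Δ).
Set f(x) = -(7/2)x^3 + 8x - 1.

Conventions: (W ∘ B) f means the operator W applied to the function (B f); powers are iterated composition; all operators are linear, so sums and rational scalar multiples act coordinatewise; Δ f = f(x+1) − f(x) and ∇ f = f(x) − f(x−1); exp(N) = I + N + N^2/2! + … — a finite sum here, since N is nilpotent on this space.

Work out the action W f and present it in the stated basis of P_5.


order-1 term: -(21/2)x^2 - (21/2)x + 9/2
order-2 term: -(21/2)x - 21/2
order-3 term: -7/2
the series for exp(Δ) f terminates at order 3
exp(Δ) f = -(7/2)x^3 - (21/2)x^2 - 13x - 21/2

the image equals g(x) = -(7/2)x^3 - (21/2)x^2 - 13x - 21/2


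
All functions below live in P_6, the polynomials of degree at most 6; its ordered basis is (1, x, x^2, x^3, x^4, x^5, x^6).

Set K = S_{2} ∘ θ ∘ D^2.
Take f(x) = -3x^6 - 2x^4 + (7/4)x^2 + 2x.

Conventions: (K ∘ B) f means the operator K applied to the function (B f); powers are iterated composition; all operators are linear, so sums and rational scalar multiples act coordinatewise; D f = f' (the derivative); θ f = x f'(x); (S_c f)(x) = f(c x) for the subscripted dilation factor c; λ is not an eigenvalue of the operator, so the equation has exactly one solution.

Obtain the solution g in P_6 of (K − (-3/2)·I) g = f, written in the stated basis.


the result is g(x) = -2x^6 + (7676/3)x^4 - (327507/2)x^2 + (4/3)x

write g with unknown coordinates in the stated basis and equate coefficients in (K − (-3/2)·I) g = f
solving from the highest basis element down gives g = -2x^6 + (7676/3)x^4 - (327507/2)x^2 + (4/3)x
check: K g = -3840x^4 + 245632x^2
so K g − (-3/2)·g = -3x^6 - 2x^4 + (7/4)x^2 + 2x = f ✓


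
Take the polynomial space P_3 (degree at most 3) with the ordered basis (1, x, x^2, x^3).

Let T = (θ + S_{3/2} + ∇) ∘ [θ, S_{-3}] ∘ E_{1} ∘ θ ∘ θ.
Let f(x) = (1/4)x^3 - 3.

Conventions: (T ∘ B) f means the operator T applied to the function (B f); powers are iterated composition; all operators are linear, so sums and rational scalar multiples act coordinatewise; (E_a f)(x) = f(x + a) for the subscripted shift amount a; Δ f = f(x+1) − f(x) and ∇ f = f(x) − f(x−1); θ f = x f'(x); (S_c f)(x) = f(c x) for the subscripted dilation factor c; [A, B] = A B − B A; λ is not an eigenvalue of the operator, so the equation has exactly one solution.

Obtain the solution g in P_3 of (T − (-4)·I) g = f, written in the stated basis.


write g with unknown coordinates in the stated basis and equate coefficients in (T − (-4)·I) g = f
solving from the highest basis element down gives g = (1/16)x^3 - 3/4
check: T g = 0
so T g − (-4)·g = (1/4)x^3 - 3 = f ✓

g(x) = (1/16)x^3 - 3/4


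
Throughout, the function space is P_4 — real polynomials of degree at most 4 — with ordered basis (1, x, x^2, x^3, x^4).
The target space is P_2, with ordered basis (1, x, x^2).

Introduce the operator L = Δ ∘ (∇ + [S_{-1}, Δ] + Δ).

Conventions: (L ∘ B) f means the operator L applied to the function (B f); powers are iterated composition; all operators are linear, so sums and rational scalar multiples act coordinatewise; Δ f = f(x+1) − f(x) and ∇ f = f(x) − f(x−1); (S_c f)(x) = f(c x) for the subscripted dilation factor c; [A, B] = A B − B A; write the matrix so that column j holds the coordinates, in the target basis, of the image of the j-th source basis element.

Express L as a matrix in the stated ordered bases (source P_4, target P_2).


the matrix is [[0, 0, 0, 12, 0]; [0, 0, 0, 24, 0]; [0, 0, 0, 0, 0]] (rows listed top to bottom)

image of 1: 0
image of x: 0
image of x^2: 0
image of x^3: 24x + 12
image of x^4: 0
each image's coordinates form column j of the matrix


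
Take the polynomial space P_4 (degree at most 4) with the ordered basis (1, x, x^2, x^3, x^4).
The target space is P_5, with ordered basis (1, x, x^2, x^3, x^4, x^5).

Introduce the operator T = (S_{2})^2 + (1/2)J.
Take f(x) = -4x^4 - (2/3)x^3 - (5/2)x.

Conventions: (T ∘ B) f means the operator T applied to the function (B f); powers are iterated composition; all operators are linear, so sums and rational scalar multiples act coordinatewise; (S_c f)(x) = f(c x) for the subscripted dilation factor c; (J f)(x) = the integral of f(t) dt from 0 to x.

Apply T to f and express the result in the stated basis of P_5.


S_{2} f = -64x^4 - (16/3)x^3 - 5x
S_{2} S_{2} f = -1024x^4 - (128/3)x^3 - 10x
J f = -(4/5)x^5 - (1/6)x^4 - (5/4)x^2
((1/2)J) f = -(2/5)x^5 - (1/12)x^4 - (5/8)x^2
((S_{2})^2 + (1/2)J) f = -(2/5)x^5 - (12289/12)x^4 - (128/3)x^3 - (5/8)x^2 - 10x

the result is g(x) = -(2/5)x^5 - (12289/12)x^4 - (128/3)x^3 - (5/8)x^2 - 10x


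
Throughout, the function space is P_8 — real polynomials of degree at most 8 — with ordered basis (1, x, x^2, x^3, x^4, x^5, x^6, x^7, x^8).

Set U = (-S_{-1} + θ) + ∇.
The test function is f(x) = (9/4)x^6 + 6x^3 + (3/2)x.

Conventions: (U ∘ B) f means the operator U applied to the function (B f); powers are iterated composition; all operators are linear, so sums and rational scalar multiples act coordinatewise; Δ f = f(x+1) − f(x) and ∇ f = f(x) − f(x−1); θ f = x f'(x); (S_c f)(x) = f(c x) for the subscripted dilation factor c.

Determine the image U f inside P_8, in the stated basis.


the image equals g(x) = (45/4)x^6 + (27/2)x^5 - (135/4)x^4 + 69x^3 - (63/4)x^2 - (3/2)x + 21/4

S_{-1} f = (9/4)x^6 - 6x^3 - (3/2)x
(-S_{-1}) f = -(9/4)x^6 + 6x^3 + (3/2)x
θ f = (27/2)x^6 + 18x^3 + (3/2)x
(-S_{-1} + θ) f = (45/4)x^6 + 24x^3 + 3x
∇ f = (27/2)x^5 - (135/4)x^4 + 45x^3 - (63/4)x^2 - (9/2)x + 21/4
((-S_{-1} + θ) + ∇) f = (45/4)x^6 + (27/2)x^5 - (135/4)x^4 + 69x^3 - (63/4)x^2 - (3/2)x + 21/4


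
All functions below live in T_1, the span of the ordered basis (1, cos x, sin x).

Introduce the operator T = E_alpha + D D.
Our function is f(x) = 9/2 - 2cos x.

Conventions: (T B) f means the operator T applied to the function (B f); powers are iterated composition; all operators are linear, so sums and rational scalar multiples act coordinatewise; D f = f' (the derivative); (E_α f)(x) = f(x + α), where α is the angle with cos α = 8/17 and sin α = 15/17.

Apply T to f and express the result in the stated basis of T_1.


the image equals g(x) = 9/2 + (18/17)cos x + (30/17)sin x

E_alpha f = 9/2 - (16/17)cos x + (30/17)sin x
D f = 2sin x
D D f = 2cos x
(E_alpha + D D) f = 9/2 + (18/17)cos x + (30/17)sin x


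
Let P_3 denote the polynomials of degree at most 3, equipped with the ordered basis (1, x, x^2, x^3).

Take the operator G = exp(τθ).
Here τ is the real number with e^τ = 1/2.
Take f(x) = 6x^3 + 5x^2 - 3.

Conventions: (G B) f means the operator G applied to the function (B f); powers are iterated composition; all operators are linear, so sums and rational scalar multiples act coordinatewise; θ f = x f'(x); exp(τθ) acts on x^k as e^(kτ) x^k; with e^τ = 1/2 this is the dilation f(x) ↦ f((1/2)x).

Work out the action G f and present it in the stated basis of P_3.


the result is g(x) = (3/4)x^3 + (5/4)x^2 - 3

exp(τθ) x^k = e^(kτ) x^k; with e^τ = 1/2 this sends x^k to (1/2)^k x^k
x^2 ↦ 1/4 x^2
x^3 ↦ 1/8 x^3
applying this coordinatewise to f: exp(τθ) f = (3/4)x^3 + (5/4)x^2 - 3


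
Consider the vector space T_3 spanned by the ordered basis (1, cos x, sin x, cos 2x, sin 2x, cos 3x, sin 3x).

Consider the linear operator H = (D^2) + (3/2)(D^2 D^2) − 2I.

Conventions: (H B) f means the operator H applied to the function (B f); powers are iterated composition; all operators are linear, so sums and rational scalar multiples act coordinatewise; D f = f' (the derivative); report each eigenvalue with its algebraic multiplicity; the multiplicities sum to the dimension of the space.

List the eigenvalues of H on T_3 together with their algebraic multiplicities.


image of 1: -2
image of cos x: -(3/2)cos x
image of sin x: -(3/2)sin x
image of cos 2x: 18cos 2x
image of sin 2x: 18sin 2x
image of cos 3x: (221/2)cos 3x
image of sin 3x: (221/2)sin 3x
the matrix is diagonal; its diagonal is (-2, -3/2, -3/2, 18, 18, 221/2, 221/2)
for a triangular matrix the eigenvalues are the diagonal entries, with algebraic multiplicity their repetition count

λ = -2 (multiplicity 1), λ = -3/2 (multiplicity 2), λ = 18 (multiplicity 2), λ = 221/2 (multiplicity 2)


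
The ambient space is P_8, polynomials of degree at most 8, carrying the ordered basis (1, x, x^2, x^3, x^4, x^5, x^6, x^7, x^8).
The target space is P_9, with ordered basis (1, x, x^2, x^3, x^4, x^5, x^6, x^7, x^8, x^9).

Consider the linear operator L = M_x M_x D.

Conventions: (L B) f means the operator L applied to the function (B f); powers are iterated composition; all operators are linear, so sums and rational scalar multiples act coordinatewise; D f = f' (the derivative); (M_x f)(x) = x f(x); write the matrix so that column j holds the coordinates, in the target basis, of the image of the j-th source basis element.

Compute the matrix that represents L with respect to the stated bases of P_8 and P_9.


image of 1: 0
image of x: x^2
image of x^2: 2x^3
image of x^3: 3x^4
image of x^4: 4x^5
image of x^5: 5x^6
image of x^6: 6x^7
image of x^7: 7x^8
image of x^8: 8x^9
each image's coordinates form column j of the matrix

the matrix is [[0, 0, 0, 0, 0, 0, 0, 0, 0]; [0, 0, 0, 0, 0, 0, 0, 0, 0]; [0, 1, 0, 0, 0, 0, 0, 0, 0]; [0, 0, 2, 0, 0, 0, 0, 0, 0]; [0, 0, 0, 3, 0, 0, 0, 0, 0]; [0, 0, 0, 0, 4, 0, 0, 0, 0]; [0, 0, 0, 0, 0, 5, 0, 0, 0]; [0, 0, 0, 0, 0, 0, 6, 0, 0]; [0, 0, 0, 0, 0, 0, 0, 7, 0]; [0, 0, 0, 0, 0, 0, 0, 0, 8]] (rows listed top to bottom)


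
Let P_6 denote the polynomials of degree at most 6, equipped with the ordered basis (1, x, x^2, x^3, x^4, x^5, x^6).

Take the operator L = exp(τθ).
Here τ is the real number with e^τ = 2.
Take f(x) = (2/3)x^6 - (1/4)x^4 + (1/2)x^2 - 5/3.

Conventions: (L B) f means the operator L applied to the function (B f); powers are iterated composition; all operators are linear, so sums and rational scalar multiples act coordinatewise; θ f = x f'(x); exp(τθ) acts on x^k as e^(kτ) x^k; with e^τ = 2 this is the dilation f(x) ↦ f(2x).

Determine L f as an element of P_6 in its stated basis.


g(x) = (128/3)x^6 - 4x^4 + 2x^2 - 5/3

exp(τθ) x^k = e^(kτ) x^k; with e^τ = 2 this sends x^k to 2^k x^k
x^2 ↦ 4 x^2
x^4 ↦ 16 x^4
x^6 ↦ 64 x^6
applying this coordinatewise to f: exp(τθ) f = (128/3)x^6 - 4x^4 + 2x^2 - 5/3


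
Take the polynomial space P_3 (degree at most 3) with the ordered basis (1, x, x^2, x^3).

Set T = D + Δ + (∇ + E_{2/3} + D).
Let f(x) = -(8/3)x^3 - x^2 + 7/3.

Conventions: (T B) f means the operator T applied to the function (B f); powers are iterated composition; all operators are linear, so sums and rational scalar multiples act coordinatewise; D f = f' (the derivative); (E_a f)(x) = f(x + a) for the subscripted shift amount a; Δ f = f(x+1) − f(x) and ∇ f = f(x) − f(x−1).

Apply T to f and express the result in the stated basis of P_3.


the result is g(x) = -(8/3)x^3 - (115/3)x^2 - (116/9)x - 343/81

D f = -8x^2 - 2x
Δ f = -8x^2 - 10x - 11/3
∇ f = -8x^2 + 6x - 5/3
E_{2/3} f = -(8/3)x^3 - (19/3)x^2 - (44/9)x + 89/81
D f = -8x^2 - 2x
(∇ + E_{2/3} + D) f = -(8/3)x^3 - (67/3)x^2 - (8/9)x - 46/81
(D + Δ + (∇ + E_{2/3} + D)) f = -(8/3)x^3 - (115/3)x^2 - (116/9)x - 343/81


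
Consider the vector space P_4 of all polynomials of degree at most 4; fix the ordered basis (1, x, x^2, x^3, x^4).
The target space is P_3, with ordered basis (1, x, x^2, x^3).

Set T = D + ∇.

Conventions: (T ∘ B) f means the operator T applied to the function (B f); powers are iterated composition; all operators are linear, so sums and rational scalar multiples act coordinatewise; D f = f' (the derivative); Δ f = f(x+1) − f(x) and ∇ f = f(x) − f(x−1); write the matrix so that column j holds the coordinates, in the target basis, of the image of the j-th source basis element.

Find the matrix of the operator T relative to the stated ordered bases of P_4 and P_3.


the matrix is [[0, 2, -1, 1, -1]; [0, 0, 4, -3, 4]; [0, 0, 0, 6, -6]; [0, 0, 0, 0, 8]] (rows listed top to bottom)

image of 1: 0
image of x: 2
image of x^2: 4x - 1
image of x^3: 6x^2 - 3x + 1
image of x^4: 8x^3 - 6x^2 + 4x - 1
each image's coordinates form column j of the matrix


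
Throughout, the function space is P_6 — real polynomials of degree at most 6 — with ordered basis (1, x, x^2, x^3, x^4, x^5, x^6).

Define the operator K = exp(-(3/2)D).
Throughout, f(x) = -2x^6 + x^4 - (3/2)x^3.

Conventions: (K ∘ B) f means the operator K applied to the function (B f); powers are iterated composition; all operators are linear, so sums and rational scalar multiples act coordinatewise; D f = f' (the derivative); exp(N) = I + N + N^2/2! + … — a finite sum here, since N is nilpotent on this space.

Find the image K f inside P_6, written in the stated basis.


order-1 term: 18x^5 - 6x^3 + (27/4)x^2
order-2 term: -(135/2)x^4 + (27/2)x^2 - (81/8)x
order-3 term: 135x^3 - (27/2)x + 81/16
order-4 term: -(1215/8)x^2 + 81/16
order-5 term: (729/8)x
order-6 term: -729/32
the series for exp(-(3/2)D) f terminates at order 6
exp(-(3/2)D) f = -2x^6 + 18x^5 - (133/2)x^4 + (255/2)x^3 - (1053/8)x^2 + (135/2)x - 405/32

the result is g(x) = -2x^6 + 18x^5 - (133/2)x^4 + (255/2)x^3 - (1053/8)x^2 + (135/2)x - 405/32


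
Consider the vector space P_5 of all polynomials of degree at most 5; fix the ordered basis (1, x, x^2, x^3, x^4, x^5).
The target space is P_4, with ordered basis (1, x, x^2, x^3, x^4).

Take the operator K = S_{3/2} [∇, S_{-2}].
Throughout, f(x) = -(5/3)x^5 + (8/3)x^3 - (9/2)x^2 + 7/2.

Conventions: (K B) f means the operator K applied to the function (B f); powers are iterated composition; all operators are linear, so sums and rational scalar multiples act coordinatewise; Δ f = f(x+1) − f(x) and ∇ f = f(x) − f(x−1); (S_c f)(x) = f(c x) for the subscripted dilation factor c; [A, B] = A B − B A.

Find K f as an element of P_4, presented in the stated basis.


S_{-2} f = (160/3)x^5 - (64/3)x^3 - 18x^2 + 7/2
∇ S_{-2} f = (800/3)x^4 - (1600/3)x^3 + (1408/3)x^2 - (716/3)x + 50
∇ f = -(25/3)x^4 + (50/3)x^3 - (26/3)x^2 - (26/3)x + 11/2
S_{-2} ∇ f = -(400/3)x^4 - (400/3)x^3 - (104/3)x^2 + (52/3)x + 11/2
[∇, S_{-2}] f = 400x^4 - 400x^3 + 504x^2 - 256x + 89/2
S_{3/2} [∇, S_{-2}] f = 2025x^4 - 1350x^3 + 1134x^2 - 384x + 89/2

g(x) = 2025x^4 - 1350x^3 + 1134x^2 - 384x + 89/2
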